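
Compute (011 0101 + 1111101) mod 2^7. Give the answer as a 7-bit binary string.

  0110101
+ 1111101
= 0110010  (discard carry-out 1)

0110010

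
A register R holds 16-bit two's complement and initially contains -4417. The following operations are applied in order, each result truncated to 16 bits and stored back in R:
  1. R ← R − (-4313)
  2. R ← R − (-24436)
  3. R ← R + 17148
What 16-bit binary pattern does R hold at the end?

1010001000001000

Start: R = -4417 = 1110111010111111.
R = -4417 − (-4313) = -104 = 1111111110011000
R = -104 − (-24436) = 24332 = 0101111100001100
R = 24332 + 17148 = 41480; wraps to -24056 = 1010001000001000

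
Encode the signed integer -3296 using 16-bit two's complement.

|-3296| = 3296 = 0000110011100000 in 16 bits.
Invert the bits: 1111001100011111. Add 1: 1111001100100000.

1111001100100000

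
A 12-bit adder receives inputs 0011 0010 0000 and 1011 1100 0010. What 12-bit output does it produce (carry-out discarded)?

  001100100000
+ 101111000010
= 111011100010

111011100010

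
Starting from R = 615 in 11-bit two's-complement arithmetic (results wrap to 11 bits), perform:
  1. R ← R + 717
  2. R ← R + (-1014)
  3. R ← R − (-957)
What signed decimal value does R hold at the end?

-773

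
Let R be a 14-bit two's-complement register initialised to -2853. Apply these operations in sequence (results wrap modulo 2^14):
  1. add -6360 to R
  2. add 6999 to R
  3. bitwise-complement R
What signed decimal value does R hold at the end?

2213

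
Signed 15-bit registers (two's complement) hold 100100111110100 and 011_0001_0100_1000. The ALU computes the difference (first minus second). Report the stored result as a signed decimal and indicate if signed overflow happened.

100100111110100 = -13836 (signed)
011_0001_0100_1000 → 011000101001000 = 12616 (signed)
Subtract via negate-and-add: invert 011000101001000 + 1 = 100111010111000 (i.e. -12616).
  100100111110100
+ 100111010111000
= 001100010101100  (discard carry-out 1)
Result 001100010101100: MSB = 0 → value 6316.
Both addends (after negating the subtrahend) are negative but the stored result is non-negative: signed overflow. The true value -13836 − 12616 = -26452 lies outside [-16384, 16383].

6316; overflow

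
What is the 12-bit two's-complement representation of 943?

001110101111

943 is non-negative, so write it directly in 12 bits: 001110101111.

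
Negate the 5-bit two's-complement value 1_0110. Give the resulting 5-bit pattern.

01010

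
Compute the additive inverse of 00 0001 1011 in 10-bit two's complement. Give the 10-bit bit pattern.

1111100101

Invert: 1111100100. Add 1: 1111100101.
Check: 0000011011 = 27, 1111100101 = -27.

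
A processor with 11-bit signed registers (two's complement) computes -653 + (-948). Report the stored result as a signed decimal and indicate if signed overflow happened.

-653 → 10101110011
-948 → 10001001100
  10101110011
+ 10001001100
= 00110111111  (discard carry-out 1)
Result 00110111111: MSB = 0 → value 447.
Both addends are negative but the stored result is non-negative: signed overflow. The true value -653 + (-948) = -1601 lies outside [-1024, 1023].

447; overflow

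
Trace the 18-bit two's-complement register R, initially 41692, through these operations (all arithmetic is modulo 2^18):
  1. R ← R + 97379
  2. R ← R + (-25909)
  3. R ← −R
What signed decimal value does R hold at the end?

Start: R = 41692 = 001010001011011100.
R = 41692 + 97379 = 139071; wraps to -123073 = 100001111100111111
R = -123073 + (-25909) = -148982; wraps to 113162 = 011011101000001010
R = −(113162) = -113162 = 100100010111110110

-113162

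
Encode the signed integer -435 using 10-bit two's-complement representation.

|-435| = 435 = 0110110011 in 10 bits.
Invert the bits: 1001001100. Add 1: 1001001101.

1001001101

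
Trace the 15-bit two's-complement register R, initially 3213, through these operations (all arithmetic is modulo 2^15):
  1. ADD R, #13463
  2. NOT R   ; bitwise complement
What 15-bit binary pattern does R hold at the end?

011111011011011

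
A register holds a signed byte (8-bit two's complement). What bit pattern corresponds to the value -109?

10010011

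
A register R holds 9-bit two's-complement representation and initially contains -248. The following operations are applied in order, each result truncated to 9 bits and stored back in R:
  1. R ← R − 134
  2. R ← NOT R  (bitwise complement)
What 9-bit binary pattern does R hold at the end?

101111101

Start: R = -248 = 100001000.
R = -248 − 134 = -382; wraps to 130 = 010000010
R = NOT 010000010 = 101111101 = -131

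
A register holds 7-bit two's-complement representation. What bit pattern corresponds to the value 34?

0100010

34 is non-negative, so write it directly in 7 bits: 0100010.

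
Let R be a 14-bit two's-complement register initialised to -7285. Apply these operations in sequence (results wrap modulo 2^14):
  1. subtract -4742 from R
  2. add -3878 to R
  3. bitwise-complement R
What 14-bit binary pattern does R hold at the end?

Start: R = -7285 = 10001110001011.
R = -7285 − (-4742) = -2543 = 11011000010001
R = -2543 + (-3878) = -6421 = 10011011101011
R = NOT 10011011101011 = 01100100010100 = 6420

01100100010100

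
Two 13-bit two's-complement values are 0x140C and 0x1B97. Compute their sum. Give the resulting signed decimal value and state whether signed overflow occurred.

0x140C = 1010000001100 = -3060 (signed)
0x1B97 = 1101110010111 = -1129 (signed)
  1010000001100
+ 1101110010111
= 0111110100011  (discard carry-out 1)
Result 0111110100011: MSB = 0 → value 4003.
Both addends are negative but the stored result is non-negative: signed overflow. The true value -3060 + (-1129) = -4189 lies outside [-4096, 4095].

4003; overflow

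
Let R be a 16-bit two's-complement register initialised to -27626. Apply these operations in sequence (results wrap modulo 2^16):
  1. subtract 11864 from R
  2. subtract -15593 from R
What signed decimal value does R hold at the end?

-23897

Start: R = -27626 = 1001010000010110.
R = -27626 − 11864 = -39490; wraps to 26046 = 0110010110111110
R = 26046 − (-15593) = 41639; wraps to -23897 = 1010001010100111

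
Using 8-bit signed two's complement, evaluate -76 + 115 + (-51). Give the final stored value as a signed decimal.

-76 + 115 = 39 (00100111)
39 + (-51) = -12 (11110100)

-12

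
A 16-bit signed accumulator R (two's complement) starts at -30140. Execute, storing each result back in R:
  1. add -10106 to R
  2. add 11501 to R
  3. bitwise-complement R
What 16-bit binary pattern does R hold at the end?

Start: R = -30140 = 1000101001000100.
R = -30140 + (-10106) = -40246; wraps to 25290 = 0110001011001010
R = 25290 + 11501 = 36791; wraps to -28745 = 1000111110110111
R = NOT 1000111110110111 = 0111000001001000 = 28744

0111000001001000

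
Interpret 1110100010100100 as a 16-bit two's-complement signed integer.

MSB is 1, so the value is negative.
Unsigned reading: 59556. Subtract 2^16 = 65536: 59556 − 65536 = -5980.

-5980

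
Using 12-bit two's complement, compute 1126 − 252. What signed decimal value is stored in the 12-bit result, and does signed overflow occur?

874; no overflow

1126 → 010001100110
252 → 000011111100
Subtract via negate-and-add: invert 000011111100 + 1 = 111100000100 (i.e. -252).
  010001100110
+ 111100000100
= 001101101010  (discard carry-out 1)
Result 001101101010: MSB = 0 → value 874.
Addends (after negating the subtrahend) have opposite signs, so signed overflow cannot occur.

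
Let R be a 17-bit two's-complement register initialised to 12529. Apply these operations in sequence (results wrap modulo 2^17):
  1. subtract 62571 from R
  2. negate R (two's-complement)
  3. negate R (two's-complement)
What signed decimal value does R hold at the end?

-50042

Start: R = 12529 = 00011000011110001.
R = 12529 − 62571 = -50042 = 10011110010000110
R = −(-50042) = 50042 = 01100001101111010
R = −(50042) = -50042 = 10011110010000110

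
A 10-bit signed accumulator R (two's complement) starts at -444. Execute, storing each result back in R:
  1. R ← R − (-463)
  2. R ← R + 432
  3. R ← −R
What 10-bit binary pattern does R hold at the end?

1000111101

Start: R = -444 = 1001000100.
R = -444 − (-463) = 19 = 0000010011
R = 19 + 432 = 451 = 0111000011
R = −(451) = -451 = 1000111101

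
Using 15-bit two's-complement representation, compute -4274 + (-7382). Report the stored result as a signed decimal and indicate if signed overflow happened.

-11656; no overflow

-4274 → 110111101001110
-7382 → 110001100101010
  110111101001110
+ 110001100101010
= 101001001111000  (discard carry-out 1)
Result 101001001111000: MSB = 1 → 21112 − 32768 = -11656.
Both addends are negative and so is the stored result: no signed overflow.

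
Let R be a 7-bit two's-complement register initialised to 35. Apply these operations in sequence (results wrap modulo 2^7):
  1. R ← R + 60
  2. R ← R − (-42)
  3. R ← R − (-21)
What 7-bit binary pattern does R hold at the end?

0011110

Start: R = 35 = 0100011.
R = 35 + 60 = 95; wraps to -33 = 1011111
R = -33 − (-42) = 9 = 0001001
R = 9 − (-21) = 30 = 0011110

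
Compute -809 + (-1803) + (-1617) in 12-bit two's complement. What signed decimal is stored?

-809 + (-1803) = -2612 → wraps to 1484 (010111001100)
1484 + (-1617) = -133 (111101111011)

-133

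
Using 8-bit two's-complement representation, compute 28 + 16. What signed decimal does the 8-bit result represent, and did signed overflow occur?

44; no overflow

28 → 00011100
16 → 00010000
  00011100
+ 00010000
= 00101100
Result 00101100: MSB = 0 → value 44.
Both addends are non-negative and so is the stored result: no signed overflow.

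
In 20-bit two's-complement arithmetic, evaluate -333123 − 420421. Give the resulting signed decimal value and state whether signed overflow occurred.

-333123 → 10101110101010111101
420421 → 01100110101001000101
Subtract via negate-and-add: invert 01100110101001000101 + 1 = 10011001010110111011 (i.e. -420421).
  10101110101010111101
+ 10011001010110111011
= 01001000000001111000  (discard carry-out 1)
Result 01001000000001111000: MSB = 0 → value 295032.
Both addends (after negating the subtrahend) are negative but the stored result is non-negative: signed overflow. The true value -333123 − 420421 = -753544 lies outside [-524288, 524287].

295032; overflow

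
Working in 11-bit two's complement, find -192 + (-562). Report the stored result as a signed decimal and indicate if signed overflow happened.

-192 → 11101000000
-562 → 10111001110
  11101000000
+ 10111001110
= 10100001110  (discard carry-out 1)
Result 10100001110: MSB = 1 → 1294 − 2048 = -754.
Both addends are negative and so is the stored result: no signed overflow.

-754; no overflow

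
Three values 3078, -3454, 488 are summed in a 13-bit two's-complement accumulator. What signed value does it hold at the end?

3078 + (-3454) = -376 (1111010001000)
-376 + 488 = 112 (0000001110000)

112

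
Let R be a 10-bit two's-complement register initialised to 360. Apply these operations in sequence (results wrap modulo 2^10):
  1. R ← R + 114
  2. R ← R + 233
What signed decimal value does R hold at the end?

Start: R = 360 = 0101101000.
R = 360 + 114 = 474 = 0111011010
R = 474 + 233 = 707; wraps to -317 = 1011000011

-317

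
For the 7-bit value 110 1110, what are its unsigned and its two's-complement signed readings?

unsigned = 110, signed = -18

Unsigned: 1101110 = 110.
Signed: MSB=1 → 110 − 128 = -18.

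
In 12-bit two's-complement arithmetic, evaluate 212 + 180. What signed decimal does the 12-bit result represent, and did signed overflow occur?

392; no overflow

212 → 000011010100
180 → 000010110100
  000011010100
+ 000010110100
= 000110001000
Result 000110001000: MSB = 0 → value 392.
Both addends are non-negative and so is the stored result: no signed overflow.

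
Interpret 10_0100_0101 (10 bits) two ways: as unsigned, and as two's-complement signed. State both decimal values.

Unsigned: 1001000101 = 581.
Signed: MSB=1 → 581 − 1024 = -443.

unsigned = 581, signed = -443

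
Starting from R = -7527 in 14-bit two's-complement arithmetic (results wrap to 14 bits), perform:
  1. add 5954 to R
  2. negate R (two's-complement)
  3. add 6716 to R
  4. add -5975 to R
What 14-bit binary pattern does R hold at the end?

00100100001010

Start: R = -7527 = 10001010011001.
R = -7527 + 5954 = -1573 = 11100111011011
R = −(-1573) = 1573 = 00011000100101
R = 1573 + 6716 = 8289; wraps to -8095 = 10000001100001
R = -8095 + (-5975) = -14070; wraps to 2314 = 00100100001010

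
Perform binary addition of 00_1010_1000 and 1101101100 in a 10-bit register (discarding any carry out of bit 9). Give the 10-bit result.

0000010100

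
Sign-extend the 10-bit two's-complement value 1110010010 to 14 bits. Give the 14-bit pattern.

11111110010010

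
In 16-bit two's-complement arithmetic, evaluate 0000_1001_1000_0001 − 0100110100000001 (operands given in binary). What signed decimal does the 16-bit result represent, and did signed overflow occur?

-17280; no overflow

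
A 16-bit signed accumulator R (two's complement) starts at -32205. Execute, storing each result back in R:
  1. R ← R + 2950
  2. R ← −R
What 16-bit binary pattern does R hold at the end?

Start: R = -32205 = 1000001000110011.
R = -32205 + 2950 = -29255 = 1000110110111001
R = −(-29255) = 29255 = 0111001001000111

0111001001000111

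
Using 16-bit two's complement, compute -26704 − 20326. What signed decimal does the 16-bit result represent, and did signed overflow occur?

18506; overflow

-26704 → 1001011110110000
20326 → 0100111101100110
Subtract via negate-and-add: invert 0100111101100110 + 1 = 1011000010011010 (i.e. -20326).
  1001011110110000
+ 1011000010011010
= 0100100001001010  (discard carry-out 1)
Result 0100100001001010: MSB = 0 → value 18506.
Both addends (after negating the subtrahend) are negative but the stored result is non-negative: signed overflow. The true value -26704 − 20326 = -47030 lies outside [-32768, 32767].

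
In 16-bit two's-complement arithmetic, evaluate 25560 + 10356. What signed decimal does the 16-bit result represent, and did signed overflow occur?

25560 → 0110001111011000
10356 → 0010100001110100
  0110001111011000
+ 0010100001110100
= 1000110001001100
Result 1000110001001100: MSB = 1 → 35916 − 65536 = -29620.
Both addends are non-negative but the stored result is negative: signed overflow. The true value 25560 + 10356 = 35916 lies outside [-32768, 32767].

-29620; overflow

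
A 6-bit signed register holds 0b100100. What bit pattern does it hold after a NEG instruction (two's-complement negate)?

Invert: 011011. Add 1: 011100.

011100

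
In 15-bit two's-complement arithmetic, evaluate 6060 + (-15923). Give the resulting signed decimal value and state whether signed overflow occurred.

-9863; no overflow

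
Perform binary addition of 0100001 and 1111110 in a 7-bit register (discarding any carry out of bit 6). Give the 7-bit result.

0011111

  0100001
+ 1111110
= 0011111  (discard carry-out 1)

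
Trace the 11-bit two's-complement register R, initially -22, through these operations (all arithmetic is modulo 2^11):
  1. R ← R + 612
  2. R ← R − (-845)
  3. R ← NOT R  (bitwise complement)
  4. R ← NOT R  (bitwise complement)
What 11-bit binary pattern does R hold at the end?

Start: R = -22 = 11111101010.
R = -22 + 612 = 590 = 01001001110
R = 590 − (-845) = 1435; wraps to -613 = 10110011011
R = NOT 10110011011 = 01001100100 = 612
R = NOT 01001100100 = 10110011011 = -613

10110011011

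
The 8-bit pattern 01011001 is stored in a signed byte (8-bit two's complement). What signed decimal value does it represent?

MSB is 0, so the value is non-negative: 01011001 = 89.

89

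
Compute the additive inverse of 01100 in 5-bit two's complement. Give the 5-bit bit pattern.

Invert: 10011. Add 1: 10100.
Check: 01100 = 12, 10100 = -12.

10100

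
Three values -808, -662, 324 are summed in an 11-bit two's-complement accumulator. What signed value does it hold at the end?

902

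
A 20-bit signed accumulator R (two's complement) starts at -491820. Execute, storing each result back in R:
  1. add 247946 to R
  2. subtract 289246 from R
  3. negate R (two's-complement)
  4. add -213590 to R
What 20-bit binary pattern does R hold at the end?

Start: R = -491820 = 10000111111011010100.
R = -491820 + 247946 = -243874 = 11000100011101011110
R = -243874 − 289246 = -533120; wraps to 515456 = 01111101110110000000
R = −(515456) = -515456 = 10000010001010000000
R = -515456 + (-213590) = -729046; wraps to 319530 = 01001110000000101010

01001110000000101010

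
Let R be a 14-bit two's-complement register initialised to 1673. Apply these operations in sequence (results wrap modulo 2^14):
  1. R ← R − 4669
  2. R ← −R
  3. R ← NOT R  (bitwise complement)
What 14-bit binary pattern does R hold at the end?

Start: R = 1673 = 00011010001001.
R = 1673 − 4669 = -2996 = 11010001001100
R = −(-2996) = 2996 = 00101110110100
R = NOT 00101110110100 = 11010001001011 = -2997

11010001001011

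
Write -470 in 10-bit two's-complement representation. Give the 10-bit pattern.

1000101010

|-470| = 470 = 0111010110 in 10 bits.
Invert the bits: 1000101001. Add 1: 1000101010.
Check: 1000101010 reads as 554 − 1024 = -470.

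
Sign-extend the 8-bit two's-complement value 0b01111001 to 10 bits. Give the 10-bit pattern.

0001111001

MSB of 01111001 is 0; replicate it into the new high bits.
00|01111001 → 0001111001 (still 121).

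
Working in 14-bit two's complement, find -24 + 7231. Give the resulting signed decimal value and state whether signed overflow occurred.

7207; no overflow

-24 → 11111111101000
7231 → 01110000111111
  11111111101000
+ 01110000111111
= 01110000100111  (discard carry-out 1)
Result 01110000100111: MSB = 0 → value 7207.
Addends have opposite signs, so signed overflow cannot occur.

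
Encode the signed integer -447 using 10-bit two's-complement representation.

1001000001

|-447| = 447 = 0110111111 in 10 bits.
Invert the bits: 1001000000. Add 1: 1001000001.
Check: 1001000001 reads as 577 − 1024 = -447.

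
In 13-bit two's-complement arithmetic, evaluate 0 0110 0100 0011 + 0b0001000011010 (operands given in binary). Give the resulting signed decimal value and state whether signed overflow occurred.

0 0110 0100 0011 → 0011001000011 = 1603 (signed)
0b0001000011010 → 0001000011010 = 538 (signed)
  0011001000011
+ 0001000011010
= 0100001011101
Result 0100001011101: MSB = 0 → value 2141.
Both addends are non-negative and so is the stored result: no signed overflow.

2141; no overflow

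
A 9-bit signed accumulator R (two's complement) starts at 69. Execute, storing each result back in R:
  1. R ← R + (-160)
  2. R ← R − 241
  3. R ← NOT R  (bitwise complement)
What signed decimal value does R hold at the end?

-181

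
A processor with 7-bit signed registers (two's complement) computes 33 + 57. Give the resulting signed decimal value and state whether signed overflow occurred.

33 → 0100001
57 → 0111001
  0100001
+ 0111001
= 1011010
Result 1011010: MSB = 1 → 90 − 128 = -38.
Both addends are non-negative but the stored result is negative: signed overflow. The true value 33 + 57 = 90 lies outside [-64, 63].

-38; overflow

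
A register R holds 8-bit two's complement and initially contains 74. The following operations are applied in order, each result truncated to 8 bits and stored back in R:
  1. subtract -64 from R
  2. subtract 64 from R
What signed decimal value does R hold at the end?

74

Start: R = 74 = 01001010.
R = 74 − (-64) = 138; wraps to -118 = 10001010
R = -118 − 64 = -182; wraps to 74 = 01001010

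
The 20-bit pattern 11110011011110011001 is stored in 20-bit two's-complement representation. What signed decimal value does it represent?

-51303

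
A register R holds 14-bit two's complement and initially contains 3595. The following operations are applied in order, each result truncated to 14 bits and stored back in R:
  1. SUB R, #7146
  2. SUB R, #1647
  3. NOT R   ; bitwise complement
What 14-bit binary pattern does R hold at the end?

Start: R = 3595 = 00111000001011.
R = 3595 − 7146 = -3551 = 11001000100001
R = -3551 − 1647 = -5198 = 10101110110010
R = NOT 10101110110010 = 01010001001101 = 5197

01010001001101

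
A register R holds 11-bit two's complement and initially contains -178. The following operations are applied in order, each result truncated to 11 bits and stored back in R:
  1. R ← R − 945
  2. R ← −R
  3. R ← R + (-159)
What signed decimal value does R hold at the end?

964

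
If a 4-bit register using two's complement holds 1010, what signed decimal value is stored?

MSB is 1, so the value is negative.
Invert: 0101. Add 1: 0110 = 6. So the value is −6.

-6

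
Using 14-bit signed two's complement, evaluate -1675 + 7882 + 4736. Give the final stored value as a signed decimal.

-5441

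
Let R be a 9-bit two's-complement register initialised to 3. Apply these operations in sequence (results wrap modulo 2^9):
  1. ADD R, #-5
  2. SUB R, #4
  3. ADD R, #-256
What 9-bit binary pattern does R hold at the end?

011111010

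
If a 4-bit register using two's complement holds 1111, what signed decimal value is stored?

MSB is 1, so the value is negative.
Invert: 0000. Add 1: 0001 = 1. So the value is −1.

-1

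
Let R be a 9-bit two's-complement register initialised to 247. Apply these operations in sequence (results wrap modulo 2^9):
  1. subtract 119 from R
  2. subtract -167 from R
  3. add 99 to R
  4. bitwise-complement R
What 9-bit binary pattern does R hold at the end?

Start: R = 247 = 011110111.
R = 247 − 119 = 128 = 010000000
R = 128 − (-167) = 295; wraps to -217 = 100100111
R = -217 + 99 = -118 = 110001010
R = NOT 110001010 = 001110101 = 117

001110101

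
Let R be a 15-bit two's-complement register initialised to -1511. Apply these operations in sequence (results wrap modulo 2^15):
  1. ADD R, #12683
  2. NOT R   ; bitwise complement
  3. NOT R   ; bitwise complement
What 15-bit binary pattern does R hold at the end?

010101110100100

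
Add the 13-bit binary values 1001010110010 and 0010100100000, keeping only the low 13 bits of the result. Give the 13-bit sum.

  1001010110010
+ 0010100100000
= 1011111010010

1011111010010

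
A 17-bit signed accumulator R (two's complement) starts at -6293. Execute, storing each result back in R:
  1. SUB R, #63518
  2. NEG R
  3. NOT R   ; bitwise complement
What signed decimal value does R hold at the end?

Start: R = -6293 = 11110011101101011.
R = -6293 − 63518 = -69811; wraps to 61261 = 01110111101001101
R = −(61261) = -61261 = 10001000010110011
R = NOT 10001000010110011 = 01110111101001100 = 61260

61260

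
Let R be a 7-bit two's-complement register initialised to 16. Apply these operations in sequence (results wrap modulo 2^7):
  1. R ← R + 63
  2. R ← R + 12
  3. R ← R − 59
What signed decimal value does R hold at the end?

32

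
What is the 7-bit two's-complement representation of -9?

1110111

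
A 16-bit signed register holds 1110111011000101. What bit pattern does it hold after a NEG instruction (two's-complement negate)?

Invert: 0001000100111010. Add 1: 0001000100111011.
Check: 1110111011000101 = -4411, 0001000100111011 = 4411.

0001000100111011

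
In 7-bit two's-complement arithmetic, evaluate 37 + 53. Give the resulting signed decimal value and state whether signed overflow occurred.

-38; overflow

37 → 0100101
53 → 0110101
  0100101
+ 0110101
= 1011010
Result 1011010: MSB = 1 → 90 − 128 = -38.
Both addends are non-negative but the stored result is negative: signed overflow. The true value 37 + 53 = 90 lies outside [-64, 63].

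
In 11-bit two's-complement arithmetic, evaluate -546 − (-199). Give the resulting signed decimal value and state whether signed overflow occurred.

-347; no overflow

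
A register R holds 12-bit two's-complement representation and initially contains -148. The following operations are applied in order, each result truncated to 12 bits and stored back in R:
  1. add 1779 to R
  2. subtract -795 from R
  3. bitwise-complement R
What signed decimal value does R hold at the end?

Start: R = -148 = 111101101100.
R = -148 + 1779 = 1631 = 011001011111
R = 1631 − (-795) = 2426; wraps to -1670 = 100101111010
R = NOT 100101111010 = 011010000101 = 1669

1669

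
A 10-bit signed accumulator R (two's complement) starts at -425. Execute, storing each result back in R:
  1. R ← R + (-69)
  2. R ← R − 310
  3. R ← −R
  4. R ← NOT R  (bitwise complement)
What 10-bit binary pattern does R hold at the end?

0011011011

Start: R = -425 = 1001010111.
R = -425 + (-69) = -494 = 1000010010
R = -494 − 310 = -804; wraps to 220 = 0011011100
R = −(220) = -220 = 1100100100
R = NOT 1100100100 = 0011011011 = 219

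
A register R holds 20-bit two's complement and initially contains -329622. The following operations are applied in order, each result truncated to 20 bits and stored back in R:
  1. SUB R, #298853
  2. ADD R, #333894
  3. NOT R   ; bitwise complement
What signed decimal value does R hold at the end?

Start: R = -329622 = 10101111100001101010.
R = -329622 − 298853 = -628475; wraps to 420101 = 01100110100100000101
R = 420101 + 333894 = 753995; wraps to -294581 = 10111000000101001011
R = NOT 10111000000101001011 = 01000111111010110100 = 294580

294580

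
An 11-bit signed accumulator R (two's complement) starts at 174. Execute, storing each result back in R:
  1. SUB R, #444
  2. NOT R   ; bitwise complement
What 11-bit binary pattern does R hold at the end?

00100001101

Start: R = 174 = 00010101110.
R = 174 − 444 = -270 = 11011110010
R = NOT 11011110010 = 00100001101 = 269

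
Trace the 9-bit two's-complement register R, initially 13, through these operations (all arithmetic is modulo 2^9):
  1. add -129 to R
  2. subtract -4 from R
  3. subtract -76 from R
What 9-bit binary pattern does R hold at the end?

111011100

Start: R = 13 = 000001101.
R = 13 + (-129) = -116 = 110001100
R = -116 − (-4) = -112 = 110010000
R = -112 − (-76) = -36 = 111011100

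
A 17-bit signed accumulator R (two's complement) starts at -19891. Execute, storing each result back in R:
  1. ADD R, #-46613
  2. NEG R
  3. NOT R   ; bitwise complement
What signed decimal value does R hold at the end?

64567

Start: R = -19891 = 11011001001001101.
R = -19891 + (-46613) = -66504; wraps to 64568 = 01111110000111000
R = −(64568) = -64568 = 10000001111001000
R = NOT 10000001111001000 = 01111110000110111 = 64567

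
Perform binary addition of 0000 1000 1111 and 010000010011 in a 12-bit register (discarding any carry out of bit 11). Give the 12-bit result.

  000010001111
+ 010000010011
= 010010100010

010010100010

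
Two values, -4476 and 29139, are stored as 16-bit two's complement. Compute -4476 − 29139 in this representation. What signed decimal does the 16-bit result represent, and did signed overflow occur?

31921; overflow

-4476 → 1110111010000100
29139 → 0111000111010011
Subtract via negate-and-add: invert 0111000111010011 + 1 = 1000111000101101 (i.e. -29139).
  1110111010000100
+ 1000111000101101
= 0111110010110001  (discard carry-out 1)
Result 0111110010110001: MSB = 0 → value 31921.
Both addends (after negating the subtrahend) are negative but the stored result is non-negative: signed overflow. The true value -4476 − 29139 = -33615 lies outside [-32768, 32767].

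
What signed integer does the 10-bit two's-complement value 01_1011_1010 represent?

MSB is 0, so the value is non-negative: 0110111010 = 442.

442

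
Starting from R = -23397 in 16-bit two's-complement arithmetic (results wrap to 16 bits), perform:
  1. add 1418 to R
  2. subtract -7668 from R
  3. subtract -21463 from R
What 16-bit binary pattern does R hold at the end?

0001101111110000

Start: R = -23397 = 1010010010011011.
R = -23397 + 1418 = -21979 = 1010101000100101
R = -21979 − (-7668) = -14311 = 1100100000011001
R = -14311 − (-21463) = 7152 = 0001101111110000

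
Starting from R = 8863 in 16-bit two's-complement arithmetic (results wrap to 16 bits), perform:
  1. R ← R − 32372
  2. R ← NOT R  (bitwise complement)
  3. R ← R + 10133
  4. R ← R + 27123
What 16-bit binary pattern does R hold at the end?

1110110101011100

Start: R = 8863 = 0010001010011111.
R = 8863 − 32372 = -23509 = 1010010000101011
R = NOT 1010010000101011 = 0101101111010100 = 23508
R = 23508 + 10133 = 33641; wraps to -31895 = 1000001101101001
R = -31895 + 27123 = -4772 = 1110110101011100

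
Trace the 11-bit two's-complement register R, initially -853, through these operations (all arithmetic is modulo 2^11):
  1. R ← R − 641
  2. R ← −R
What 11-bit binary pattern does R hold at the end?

Start: R = -853 = 10010101011.
R = -853 − 641 = -1494; wraps to 554 = 01000101010
R = −(554) = -554 = 10111010110

10111010110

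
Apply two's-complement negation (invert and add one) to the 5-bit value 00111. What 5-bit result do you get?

11001

Invert: 11000. Add 1: 11001.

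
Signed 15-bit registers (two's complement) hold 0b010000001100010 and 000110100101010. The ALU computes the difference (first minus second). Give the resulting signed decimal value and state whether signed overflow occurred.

4920; no overflow

0b010000001100010 → 010000001100010 = 8290 (signed)
000110100101010 = 3370 (signed)
Subtract via negate-and-add: invert 000110100101010 + 1 = 111001011010110 (i.e. -3370).
  010000001100010
+ 111001011010110
= 001001100111000  (discard carry-out 1)
Result 001001100111000: MSB = 0 → value 4920.
Addends (after negating the subtrahend) have opposite signs, so signed overflow cannot occur.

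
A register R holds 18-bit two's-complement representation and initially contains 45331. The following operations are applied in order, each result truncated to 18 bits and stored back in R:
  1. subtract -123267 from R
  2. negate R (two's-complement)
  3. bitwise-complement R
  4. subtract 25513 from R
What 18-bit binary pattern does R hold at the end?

100010111011101100

Start: R = 45331 = 001011000100010011.
R = 45331 − (-123267) = 168598; wraps to -93546 = 101001001010010110
R = −(-93546) = 93546 = 010110110101101010
R = NOT 010110110101101010 = 101001001010010101 = -93547
R = -93547 − 25513 = -119060 = 100010111011101100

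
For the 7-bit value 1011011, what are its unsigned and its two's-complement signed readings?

Unsigned: 1011011 = 91.
Signed: MSB=1 → 91 − 128 = -37.

unsigned = 91, signed = -37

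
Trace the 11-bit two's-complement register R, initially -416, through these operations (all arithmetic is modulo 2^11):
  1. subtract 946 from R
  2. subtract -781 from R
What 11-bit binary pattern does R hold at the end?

10110111011

Start: R = -416 = 11001100000.
R = -416 − 946 = -1362; wraps to 686 = 01010101110
R = 686 − (-781) = 1467; wraps to -581 = 10110111011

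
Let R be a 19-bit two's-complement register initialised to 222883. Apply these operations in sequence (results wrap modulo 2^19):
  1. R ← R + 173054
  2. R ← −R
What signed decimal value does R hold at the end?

128351

Start: R = 222883 = 0110110011010100011.
R = 222883 + 173054 = 395937; wraps to -128351 = 1100000101010100001
R = −(-128351) = 128351 = 0011111010101011111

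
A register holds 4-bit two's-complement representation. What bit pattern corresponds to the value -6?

1010

|-6| = 6 = 0110 in 4 bits.
Invert the bits: 1001. Add 1: 1010.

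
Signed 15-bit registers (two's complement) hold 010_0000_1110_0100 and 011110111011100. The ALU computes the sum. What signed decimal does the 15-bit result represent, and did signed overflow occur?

-8512; overflow

010_0000_1110_0100 → 010000011100100 = 8420 (signed)
011110111011100 = 15836 (signed)
  010000011100100
+ 011110111011100
= 101111011000000
Result 101111011000000: MSB = 1 → 24256 − 32768 = -8512.
Both addends are non-negative but the stored result is negative: signed overflow. The true value 8420 + 15836 = 24256 lies outside [-16384, 16383].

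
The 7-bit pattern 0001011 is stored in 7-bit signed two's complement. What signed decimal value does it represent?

11

MSB is 0, so the value is non-negative: 0001011 = 11.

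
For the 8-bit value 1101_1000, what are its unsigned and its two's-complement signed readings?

Unsigned: 11011000 = 216.
Signed: MSB=1 → 216 − 256 = -40.

unsigned = 216, signed = -40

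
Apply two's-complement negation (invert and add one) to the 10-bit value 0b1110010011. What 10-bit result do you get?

0001101101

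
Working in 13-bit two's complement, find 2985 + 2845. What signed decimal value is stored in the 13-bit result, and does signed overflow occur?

-2362; overflow

2985 → 0101110101001
2845 → 0101100011101
  0101110101001
+ 0101100011101
= 1011011000110
Result 1011011000110: MSB = 1 → 5830 − 8192 = -2362.
Both addends are non-negative but the stored result is negative: signed overflow. The true value 2985 + 2845 = 5830 lies outside [-4096, 4095].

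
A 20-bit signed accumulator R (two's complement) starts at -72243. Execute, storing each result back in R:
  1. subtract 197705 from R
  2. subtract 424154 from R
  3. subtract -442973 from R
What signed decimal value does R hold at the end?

-251129

Start: R = -72243 = 11101110010111001101.
R = -72243 − 197705 = -269948 = 10111110000110000100
R = -269948 − 424154 = -694102; wraps to 354474 = 01010110100010101010
R = 354474 − (-442973) = 797447; wraps to -251129 = 11000010101100000111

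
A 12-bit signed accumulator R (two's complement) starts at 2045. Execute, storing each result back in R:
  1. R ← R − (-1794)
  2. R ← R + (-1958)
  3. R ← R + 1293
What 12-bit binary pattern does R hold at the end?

110001100110

Start: R = 2045 = 011111111101.
R = 2045 − (-1794) = 3839; wraps to -257 = 111011111111
R = -257 + (-1958) = -2215; wraps to 1881 = 011101011001
R = 1881 + 1293 = 3174; wraps to -922 = 110001100110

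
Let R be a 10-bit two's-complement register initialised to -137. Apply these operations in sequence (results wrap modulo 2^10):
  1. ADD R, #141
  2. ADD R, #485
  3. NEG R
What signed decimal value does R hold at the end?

-489

Start: R = -137 = 1101110111.
R = -137 + 141 = 4 = 0000000100
R = 4 + 485 = 489 = 0111101001
R = −(489) = -489 = 1000010111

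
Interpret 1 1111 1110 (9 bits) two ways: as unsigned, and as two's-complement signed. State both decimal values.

Unsigned: 111111110 = 510.
Signed: MSB=1 → 510 − 512 = -2.

unsigned = 510, signed = -2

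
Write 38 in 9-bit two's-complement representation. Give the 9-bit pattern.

000100110

38 is non-negative, so write it directly in 9 bits: 000100110.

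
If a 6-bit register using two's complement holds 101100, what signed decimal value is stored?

-20

MSB is 1, so the value is negative.
Invert: 010011. Add 1: 010100 = 20. So the value is −20.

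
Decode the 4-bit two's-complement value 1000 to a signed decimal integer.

-8

MSB is 1, so the value is negative.
Unsigned reading: 8. Subtract 2^4 = 16: 8 − 16 = -8.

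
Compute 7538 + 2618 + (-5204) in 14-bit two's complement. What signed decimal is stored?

7538 + 2618 = 10156 → wraps to -6228 (10011110101100)
-6228 + (-5204) = -11432 → wraps to 4952 (01001101011000)

4952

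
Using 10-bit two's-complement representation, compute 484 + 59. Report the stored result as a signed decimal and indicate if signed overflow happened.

-481; overflow

484 → 0111100100
59 → 0000111011
  0111100100
+ 0000111011
= 1000011111
Result 1000011111: MSB = 1 → 543 − 1024 = -481.
Both addends are non-negative but the stored result is negative: signed overflow. The true value 484 + 59 = 543 lies outside [-512, 511].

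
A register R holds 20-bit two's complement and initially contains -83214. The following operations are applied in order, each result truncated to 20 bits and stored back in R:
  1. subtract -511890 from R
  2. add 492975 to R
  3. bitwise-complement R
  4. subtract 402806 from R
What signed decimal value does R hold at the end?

Start: R = -83214 = 11101011101011110010.
R = -83214 − (-511890) = 428676 = 01101000101010000100
R = 428676 + 492975 = 921651; wraps to -126925 = 11100001000000110011
R = NOT 11100001000000110011 = 00011110111111001100 = 126924
R = 126924 − 402806 = -275882 = 10111100101001010110

-275882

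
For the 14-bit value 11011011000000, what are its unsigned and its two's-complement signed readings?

unsigned = 14016, signed = -2368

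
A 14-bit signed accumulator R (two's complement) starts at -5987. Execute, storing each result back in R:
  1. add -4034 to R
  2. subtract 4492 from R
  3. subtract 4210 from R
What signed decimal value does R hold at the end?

-2339

Start: R = -5987 = 10100010011101.
R = -5987 + (-4034) = -10021; wraps to 6363 = 01100011011011
R = 6363 − 4492 = 1871 = 00011101001111
R = 1871 − 4210 = -2339 = 11011011011101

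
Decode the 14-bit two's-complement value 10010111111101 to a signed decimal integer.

-6659

MSB is 1, so the value is negative.
Unsigned reading: 9725. Subtract 2^14 = 16384: 9725 − 16384 = -6659.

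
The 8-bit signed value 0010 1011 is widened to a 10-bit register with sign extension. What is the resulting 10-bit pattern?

0000101011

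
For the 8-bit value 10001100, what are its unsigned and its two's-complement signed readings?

Unsigned: 10001100 = 140.
Signed: MSB=1 → 140 − 256 = -116.

unsigned = 140, signed = -116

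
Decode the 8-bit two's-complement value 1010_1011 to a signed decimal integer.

-85

MSB is 1, so the value is negative.
Invert: 01010100. Add 1: 01010101 = 85. So the value is −85.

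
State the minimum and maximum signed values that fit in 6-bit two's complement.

min = -32, max = 31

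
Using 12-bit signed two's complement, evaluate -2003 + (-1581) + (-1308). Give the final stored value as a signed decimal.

-2003 + (-1581) = -3584 → wraps to 512 (001000000000)
512 + (-1308) = -796 (110011100100)

-796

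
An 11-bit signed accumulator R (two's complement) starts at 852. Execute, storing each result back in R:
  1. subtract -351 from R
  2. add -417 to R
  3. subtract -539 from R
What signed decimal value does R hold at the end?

Start: R = 852 = 01101010100.
R = 852 − (-351) = 1203; wraps to -845 = 10010110011
R = -845 + (-417) = -1262; wraps to 786 = 01100010010
R = 786 − (-539) = 1325; wraps to -723 = 10100101101

-723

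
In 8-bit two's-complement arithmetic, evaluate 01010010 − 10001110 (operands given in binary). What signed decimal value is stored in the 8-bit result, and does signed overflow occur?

01010010 = 82 (signed)
10001110 = -114 (signed)
Subtract via negate-and-add: invert 10001110 + 1 = 01110010 (i.e. 114).
  01010010
+ 01110010
= 11000100
Result 11000100: MSB = 1 → 196 − 256 = -60.
Both addends (after negating the subtrahend) are non-negative but the stored result is negative: signed overflow. The true value 82 − (-114) = 196 lies outside [-128, 127].

-60; overflow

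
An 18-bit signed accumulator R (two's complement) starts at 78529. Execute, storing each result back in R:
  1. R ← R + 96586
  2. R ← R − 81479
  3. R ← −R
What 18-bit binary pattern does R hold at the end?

101001001000111100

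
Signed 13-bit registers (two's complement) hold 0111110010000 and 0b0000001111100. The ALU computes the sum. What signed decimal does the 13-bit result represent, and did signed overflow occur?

0111110010000 = 3984 (signed)
0b0000001111100 → 0000001111100 = 124 (signed)
  0111110010000
+ 0000001111100
= 1000000001100
Result 1000000001100: MSB = 1 → 4108 − 8192 = -4084.
Both addends are non-negative but the stored result is negative: signed overflow. The true value 3984 + 124 = 4108 lies outside [-4096, 4095].

-4084; overflow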